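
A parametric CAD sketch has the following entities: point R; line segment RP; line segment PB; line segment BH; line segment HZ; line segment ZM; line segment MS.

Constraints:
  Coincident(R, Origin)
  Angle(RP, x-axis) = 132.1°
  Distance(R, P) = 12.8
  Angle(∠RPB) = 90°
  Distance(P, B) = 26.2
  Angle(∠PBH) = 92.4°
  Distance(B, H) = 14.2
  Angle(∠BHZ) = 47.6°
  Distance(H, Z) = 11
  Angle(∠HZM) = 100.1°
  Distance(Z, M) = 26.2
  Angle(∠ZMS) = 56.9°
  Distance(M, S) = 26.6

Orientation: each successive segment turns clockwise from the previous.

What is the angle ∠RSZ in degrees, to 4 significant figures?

8.411°

R is at the origin; RP runs at 132.1° with length 12.8, so P = (-8.581, 9.497). ∠RPB = 90.0° gives PB at 42.10° from the x-axis; with |PB| = 26.2, B = (10.86, 27.06). ∠PBH = 92.4° gives BH at -45.50° from the x-axis; with |BH| = 14.2, H = (20.81, 16.93). ∠BHZ = 47.6° gives HZ at -177.9° from the x-axis; with |HZ| = 11.0, Z = (9.819, 16.53). ∠HZM = 100.1° gives ZM at 102.2° from the x-axis; with |ZM| = 26.2, M = (4.282, 42.14). ∠ZMS = 56.9° gives MS at -20.90° from the x-axis; with |MS| = 26.6, S = (29.13, 32.65). Then cos ∠RSZ = SR·SZ / (|SR||SZ|), giving 8.411°.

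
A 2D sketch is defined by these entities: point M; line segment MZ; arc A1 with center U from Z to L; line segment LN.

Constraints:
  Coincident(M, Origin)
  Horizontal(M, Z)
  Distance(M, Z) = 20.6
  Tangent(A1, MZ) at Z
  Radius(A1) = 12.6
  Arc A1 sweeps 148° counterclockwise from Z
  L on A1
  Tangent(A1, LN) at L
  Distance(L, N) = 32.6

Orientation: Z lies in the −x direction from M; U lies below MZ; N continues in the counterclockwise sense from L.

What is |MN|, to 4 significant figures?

40.56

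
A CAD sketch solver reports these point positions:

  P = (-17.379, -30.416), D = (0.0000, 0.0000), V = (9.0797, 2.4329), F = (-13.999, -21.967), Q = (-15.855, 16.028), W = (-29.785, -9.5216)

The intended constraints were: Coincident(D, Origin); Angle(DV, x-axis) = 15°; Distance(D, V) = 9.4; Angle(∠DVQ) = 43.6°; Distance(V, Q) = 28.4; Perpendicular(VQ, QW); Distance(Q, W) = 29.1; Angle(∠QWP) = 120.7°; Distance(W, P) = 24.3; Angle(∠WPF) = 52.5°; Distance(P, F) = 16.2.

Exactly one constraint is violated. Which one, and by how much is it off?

Distance(P, F) = 16.2 — off by 7.10.

D = (0.00, 0.00) ✓; DV at 15.00° ✓; |DV| = 9.400 ✓; ∠DVQ = 43.60° ✓; |VQ| = 28.40 ✓; ∠(VQ, QW) = 90.00° ✓; |QW| = 29.10 ✓; ∠QWP = 120.7° ✓; |WP| = 24.30 ✓; ∠WPF = 52.50° ✓; |PF| = 9.100 ✗.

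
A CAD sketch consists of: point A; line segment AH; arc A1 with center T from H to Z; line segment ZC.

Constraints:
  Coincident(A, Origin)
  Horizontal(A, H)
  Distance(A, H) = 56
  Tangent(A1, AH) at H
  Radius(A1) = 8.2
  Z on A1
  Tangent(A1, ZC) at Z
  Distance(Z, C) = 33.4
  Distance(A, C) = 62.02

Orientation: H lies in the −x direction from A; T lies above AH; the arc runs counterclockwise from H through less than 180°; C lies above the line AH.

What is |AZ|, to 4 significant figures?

48.45

Checks: A = (0.00, 0.00) ✓; |TZ| = 8.200 ✓; ∠(TZ, ZC) = 90.00° ✓; |ZC| = 33.40 ✓; |AC| = 62.02 ✓.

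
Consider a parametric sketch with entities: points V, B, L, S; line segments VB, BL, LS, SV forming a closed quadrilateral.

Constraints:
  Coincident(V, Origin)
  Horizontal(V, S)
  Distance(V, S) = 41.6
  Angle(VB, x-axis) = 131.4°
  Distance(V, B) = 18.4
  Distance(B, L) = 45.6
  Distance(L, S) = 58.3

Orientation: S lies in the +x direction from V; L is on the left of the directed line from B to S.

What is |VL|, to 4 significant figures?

53.10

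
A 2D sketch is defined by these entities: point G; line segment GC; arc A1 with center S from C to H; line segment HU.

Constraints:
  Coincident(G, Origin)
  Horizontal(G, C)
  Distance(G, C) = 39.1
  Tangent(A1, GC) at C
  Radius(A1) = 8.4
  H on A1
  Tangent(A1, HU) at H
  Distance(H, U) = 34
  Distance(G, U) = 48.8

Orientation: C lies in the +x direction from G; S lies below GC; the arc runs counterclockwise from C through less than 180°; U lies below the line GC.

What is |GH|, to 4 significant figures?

31.63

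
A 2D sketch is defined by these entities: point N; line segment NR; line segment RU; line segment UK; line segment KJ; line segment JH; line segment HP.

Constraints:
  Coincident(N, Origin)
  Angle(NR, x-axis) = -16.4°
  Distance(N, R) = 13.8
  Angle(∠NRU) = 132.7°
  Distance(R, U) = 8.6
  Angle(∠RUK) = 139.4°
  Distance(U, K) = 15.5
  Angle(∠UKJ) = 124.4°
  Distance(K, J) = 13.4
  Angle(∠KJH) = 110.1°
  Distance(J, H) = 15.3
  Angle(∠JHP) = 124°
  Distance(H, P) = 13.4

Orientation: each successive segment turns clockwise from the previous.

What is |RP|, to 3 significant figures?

19.0

∠KJH = 110.1° gives JH at 130° from the x-axis; with |JH| = 15.3, H = (-9.24, -19.5). ∠JHP = 124.0° gives HP at 74.2° from the x-axis; with |HP| = 13.4, P = (-5.59, -6.65). Then |RP| = |P − R| = 19.0.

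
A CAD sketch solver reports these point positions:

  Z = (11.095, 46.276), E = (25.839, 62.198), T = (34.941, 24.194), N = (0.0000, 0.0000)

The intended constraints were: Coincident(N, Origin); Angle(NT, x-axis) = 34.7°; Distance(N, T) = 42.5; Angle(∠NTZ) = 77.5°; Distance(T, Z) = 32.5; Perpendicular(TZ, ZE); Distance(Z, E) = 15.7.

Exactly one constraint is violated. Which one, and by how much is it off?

Distance(Z, E) = 15.7 — off by 6.00.

N = (0.00, 0.00) ✓; NT at 34.70° ✓; |NT| = 42.50 ✓; ∠NTZ = 77.50° ✓; |TZ| = 32.50 ✓; ∠(TZ, ZE) = 90.00° ✓; |ZE| = 21.70 ✗.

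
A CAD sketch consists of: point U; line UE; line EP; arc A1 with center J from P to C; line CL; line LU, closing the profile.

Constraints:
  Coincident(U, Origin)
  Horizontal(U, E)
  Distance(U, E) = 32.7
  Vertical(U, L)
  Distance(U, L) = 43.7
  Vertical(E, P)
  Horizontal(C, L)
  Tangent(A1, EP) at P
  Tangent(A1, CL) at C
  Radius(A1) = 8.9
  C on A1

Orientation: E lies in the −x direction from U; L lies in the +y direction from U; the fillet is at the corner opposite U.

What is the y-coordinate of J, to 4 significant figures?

34.80

U is at the origin; UE is horizontal with |UE| = 32.7 and E on the −x side, so E = (-32.70, 0.000). UL is vertical with |UL| = 43.7 and L on the +y side, so L = (0.000, 43.70). The virtual corner opposite U is at (-32.70, 43.70). The tangent condition forces JP to be normal to EP and tangency of A1 to CL means the radius JC is perpendicular to CL, with radius 8.9, so the center J sits 8.9 in from both sides at J = (-23.80, 34.80). So J.y = 34.80.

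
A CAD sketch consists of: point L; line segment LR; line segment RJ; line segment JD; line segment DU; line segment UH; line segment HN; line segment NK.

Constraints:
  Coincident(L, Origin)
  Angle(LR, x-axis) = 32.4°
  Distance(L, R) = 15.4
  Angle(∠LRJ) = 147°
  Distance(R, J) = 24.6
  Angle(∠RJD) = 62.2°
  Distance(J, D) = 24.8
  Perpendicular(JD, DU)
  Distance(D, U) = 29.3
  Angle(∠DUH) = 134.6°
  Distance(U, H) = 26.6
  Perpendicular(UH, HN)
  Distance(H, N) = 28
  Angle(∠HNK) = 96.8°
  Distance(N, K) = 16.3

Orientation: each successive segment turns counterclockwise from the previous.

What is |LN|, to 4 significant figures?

38.74

∠DUH = 134.6° gives UH at -41.40° from the x-axis; with |UH| = 26.6, H = (20.07, -17.61). UH ⟂ HN, so HN runs at 48.60°; with |HN| = 28.0, N = (38.59, 3.392). Then |LN| = |N − L| = 38.74.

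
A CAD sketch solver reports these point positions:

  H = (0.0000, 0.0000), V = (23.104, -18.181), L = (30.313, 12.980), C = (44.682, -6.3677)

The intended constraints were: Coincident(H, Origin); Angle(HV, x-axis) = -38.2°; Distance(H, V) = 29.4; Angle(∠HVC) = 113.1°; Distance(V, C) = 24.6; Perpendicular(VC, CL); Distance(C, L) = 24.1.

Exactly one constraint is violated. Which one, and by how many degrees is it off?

Perpendicular(VC, CL) — off by 7.90°.

H = (0.00, 0.00) ✓; HV at -38.20° ✓; |HV| = 29.40 ✓; ∠HVC = 113.1° ✓; |VC| = 24.60 ✓; ∠(VC, CL) = 97.90° ✗; |CL| = 24.10 ✓.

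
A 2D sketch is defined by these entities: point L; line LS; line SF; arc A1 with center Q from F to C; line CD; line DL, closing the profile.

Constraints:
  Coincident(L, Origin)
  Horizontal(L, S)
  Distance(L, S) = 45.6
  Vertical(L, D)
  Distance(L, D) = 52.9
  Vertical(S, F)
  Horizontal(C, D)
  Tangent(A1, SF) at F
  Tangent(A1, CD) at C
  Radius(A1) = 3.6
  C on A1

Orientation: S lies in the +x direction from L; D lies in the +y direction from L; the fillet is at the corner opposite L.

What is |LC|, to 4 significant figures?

67.55

L is at the origin; LS is horizontal with |LS| = 45.6 and S on the +x side, so S = (45.60, 0.000). L and D share the same x with |LD| = 52.9 and D on the +y side, so D = (0.000, 52.90). The virtual corner opposite L is at (45.60, 52.90). A1 meets SF tangentially, so QF is at right angles to SF and A1 meets CD tangentially, so QC is at right angles to CD, with radius 3.6, so the center Q sits 3.6 in from both sides at Q = (42.00, 49.30). That places the tangent points at F = (45.60, 49.30) on SF and C = (42.00, 52.90) on CD. Then |LC| = |C − L| = 67.55.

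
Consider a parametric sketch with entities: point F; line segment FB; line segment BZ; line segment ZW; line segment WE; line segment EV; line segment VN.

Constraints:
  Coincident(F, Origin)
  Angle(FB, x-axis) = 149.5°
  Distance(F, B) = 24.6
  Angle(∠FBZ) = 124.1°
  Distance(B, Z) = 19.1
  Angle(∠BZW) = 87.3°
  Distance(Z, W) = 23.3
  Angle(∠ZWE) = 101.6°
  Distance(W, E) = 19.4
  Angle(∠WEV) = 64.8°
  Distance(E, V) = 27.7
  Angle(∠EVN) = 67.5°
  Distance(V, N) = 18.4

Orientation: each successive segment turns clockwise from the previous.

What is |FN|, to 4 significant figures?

35.93

F is at the origin; FB runs at 149.5° with length 24.6, so B = (-21.20, 12.49). ∠FBZ = 124.1° gives BZ at 93.60° from the x-axis; with |BZ| = 19.1, Z = (-22.40, 31.55). ∠BZW = 87.3° gives ZW at 0.9000° from the x-axis; with |ZW| = 23.3, W = (0.9017, 31.91). ∠ZWE = 101.6° gives WE at -77.50° from the x-axis; with |WE| = 19.4, E = (5.101, 12.97). ∠WEV = 64.8° gives EV at 167.3° from the x-axis; with |EV| = 27.7, V = (-21.92, 19.06). ∠EVN = 67.5° gives VN at 54.80° from the x-axis; with |VN| = 18.4, N = (-11.32, 34.10). Then |FN| = |N − F| = 35.93.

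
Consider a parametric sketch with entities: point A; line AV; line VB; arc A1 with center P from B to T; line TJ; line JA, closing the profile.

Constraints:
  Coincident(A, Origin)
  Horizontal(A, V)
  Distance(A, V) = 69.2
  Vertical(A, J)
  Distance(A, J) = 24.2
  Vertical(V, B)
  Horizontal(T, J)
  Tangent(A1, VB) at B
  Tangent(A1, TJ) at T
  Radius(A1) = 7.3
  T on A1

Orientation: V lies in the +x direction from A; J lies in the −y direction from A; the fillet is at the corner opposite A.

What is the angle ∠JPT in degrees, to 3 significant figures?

83.3°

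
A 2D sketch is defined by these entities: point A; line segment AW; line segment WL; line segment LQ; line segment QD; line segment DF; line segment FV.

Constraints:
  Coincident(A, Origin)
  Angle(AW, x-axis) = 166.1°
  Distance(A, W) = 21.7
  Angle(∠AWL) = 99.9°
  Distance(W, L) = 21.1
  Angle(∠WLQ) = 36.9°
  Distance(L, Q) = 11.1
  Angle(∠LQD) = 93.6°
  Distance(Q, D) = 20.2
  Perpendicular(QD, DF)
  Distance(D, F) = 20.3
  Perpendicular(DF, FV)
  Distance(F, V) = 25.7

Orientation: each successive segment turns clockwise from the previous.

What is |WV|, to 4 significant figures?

31.32

QD is perpendicular to DF, so DF runs at 126.5°; with |DF| = 20.3, F = (-41.88, 21.24). DF ⟂ FV, so FV runs at 36.50°; with |FV| = 25.7, V = (-21.22, 36.53). Then |WV| = |V − W| = 31.32.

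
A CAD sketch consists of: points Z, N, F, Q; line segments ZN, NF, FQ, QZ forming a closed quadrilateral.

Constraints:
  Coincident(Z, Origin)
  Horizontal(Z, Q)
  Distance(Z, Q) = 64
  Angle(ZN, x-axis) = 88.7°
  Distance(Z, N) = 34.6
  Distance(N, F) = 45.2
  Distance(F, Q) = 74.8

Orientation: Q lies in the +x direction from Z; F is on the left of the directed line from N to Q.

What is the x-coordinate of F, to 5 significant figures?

31.770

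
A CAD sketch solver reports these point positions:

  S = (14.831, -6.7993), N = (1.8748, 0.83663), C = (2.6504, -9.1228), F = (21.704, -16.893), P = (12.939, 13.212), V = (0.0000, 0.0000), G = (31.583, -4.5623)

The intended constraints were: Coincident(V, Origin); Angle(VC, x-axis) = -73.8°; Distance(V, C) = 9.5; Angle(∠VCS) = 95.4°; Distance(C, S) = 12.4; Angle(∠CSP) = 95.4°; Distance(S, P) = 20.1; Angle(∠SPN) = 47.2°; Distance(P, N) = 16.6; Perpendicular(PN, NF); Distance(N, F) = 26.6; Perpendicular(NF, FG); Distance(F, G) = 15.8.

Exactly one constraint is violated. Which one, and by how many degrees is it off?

Perpendicular(NF, FG) — off by 3.10°.

V = (0.00, 0.00) ✓; VC at -73.80° ✓; |VC| = 9.500 ✓; ∠VCS = 95.40° ✓; |CS| = 12.40 ✓; ∠CSP = 95.40° ✓; |SP| = 20.10 ✓; ∠SPN = 47.20° ✓; |PN| = 16.60 ✓; ∠(PN, NF) = 90.00° ✓; |NF| = 26.60 ✓; ∠(NF, FG) = 93.10° ✗; |FG| = 15.80 ✓.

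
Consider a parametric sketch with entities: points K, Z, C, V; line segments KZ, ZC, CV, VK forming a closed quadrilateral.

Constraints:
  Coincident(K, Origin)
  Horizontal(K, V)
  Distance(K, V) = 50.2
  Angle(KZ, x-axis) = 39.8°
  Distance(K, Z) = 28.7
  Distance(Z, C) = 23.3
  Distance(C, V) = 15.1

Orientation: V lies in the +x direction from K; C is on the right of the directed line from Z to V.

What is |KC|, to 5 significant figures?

35.139

K is at the origin; KV is horizontal with |KV| = 50.2 and V in +x, so V = (50.2, 0). KZ runs at 39.8° with |KZ| = 28.7, so Z = (22.050, 18.371). C is determined by |ZC| = 23.3 and |CV| = 15.1 together: it lies at the intersection of circle(Z, 23.3) and circle(V, 15.1). With |ZV| = 33.615, the foot of the radical line on ZV is 21.491 from Z and the perpendicular offset is √(23.3² − 21.491²) = 9.0016. Taking the right-of-ZV solution: C = (35.128, -0.91251).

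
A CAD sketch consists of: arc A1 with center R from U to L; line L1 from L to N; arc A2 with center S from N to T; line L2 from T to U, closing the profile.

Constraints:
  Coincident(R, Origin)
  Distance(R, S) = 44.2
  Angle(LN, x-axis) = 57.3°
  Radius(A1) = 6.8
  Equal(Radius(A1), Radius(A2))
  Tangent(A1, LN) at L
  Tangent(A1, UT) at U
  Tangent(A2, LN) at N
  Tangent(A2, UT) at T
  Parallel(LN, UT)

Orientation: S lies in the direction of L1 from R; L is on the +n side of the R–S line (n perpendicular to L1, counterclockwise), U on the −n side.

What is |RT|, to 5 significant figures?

44.720

Tangency of A1 to both parallel lines with radius 6.8 puts L and U at R ± 6.8·n: L = (-5.7223, 3.6736), U = (5.7223, -3.6736). Equal radii place N and T the same way about S: N = S + 6.8·n = (18.156, 40.868), T = S − 6.8·n = (29.601, 33.521). Then |RT| = |T − R| = 44.720.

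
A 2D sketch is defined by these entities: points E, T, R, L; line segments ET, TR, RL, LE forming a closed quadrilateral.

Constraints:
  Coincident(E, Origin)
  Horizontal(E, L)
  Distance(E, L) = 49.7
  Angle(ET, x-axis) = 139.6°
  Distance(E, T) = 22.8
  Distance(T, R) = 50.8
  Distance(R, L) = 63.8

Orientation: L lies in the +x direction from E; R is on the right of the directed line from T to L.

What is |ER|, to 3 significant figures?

34.5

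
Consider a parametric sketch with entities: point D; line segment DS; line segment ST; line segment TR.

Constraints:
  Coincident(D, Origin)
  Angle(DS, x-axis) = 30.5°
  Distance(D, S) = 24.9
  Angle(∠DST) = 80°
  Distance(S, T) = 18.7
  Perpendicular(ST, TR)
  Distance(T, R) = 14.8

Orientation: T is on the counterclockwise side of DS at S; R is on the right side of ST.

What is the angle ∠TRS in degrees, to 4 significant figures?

51.64°

D is at the origin; DS runs at 30.5° with length 24.9, so S = 24.9·(cos 30.5°, sin 30.5°) = (21.45, 12.64). ∠DST = 80.0°, so ST runs at 30.5° + (180° − 80.0°) = 130.5° from the x-axis; with |ST| = 18.7, T = S + 18.7·(cos 130.5°, sin 130.5°) = (9.310, 26.86). ST ⟂ TR; with |TR| = 14.8 on the right of ST, R = T + 14.8·(0.7604, 0.6494) = (20.56, 36.47). Then cos ∠TRS = RT·RS / (|RT||RS|), giving 51.64°.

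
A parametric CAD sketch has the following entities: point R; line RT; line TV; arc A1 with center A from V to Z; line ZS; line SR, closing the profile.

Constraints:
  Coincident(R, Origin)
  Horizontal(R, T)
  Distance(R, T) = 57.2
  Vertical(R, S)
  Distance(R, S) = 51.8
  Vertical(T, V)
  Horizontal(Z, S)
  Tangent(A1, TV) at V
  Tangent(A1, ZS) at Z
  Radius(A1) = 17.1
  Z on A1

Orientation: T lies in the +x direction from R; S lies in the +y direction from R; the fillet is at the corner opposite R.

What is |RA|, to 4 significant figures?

53.03

R is at the origin; RT is horizontal with |RT| = 57.2 and T on the +x side, so T = (57.20, 0.000). R and S share the same x with |RS| = 51.8 and S on the +y side, so S = (0.000, 51.80). The virtual corner opposite R is at (57.20, 51.80). The tangent condition forces AV to be normal to TV and A1 meets ZS tangentially, so AZ is at right angles to ZS, with radius 17.1, so the center A sits 17.1 in from both sides at A = (40.10, 34.70). Then |RA| = |A − R| = 53.03.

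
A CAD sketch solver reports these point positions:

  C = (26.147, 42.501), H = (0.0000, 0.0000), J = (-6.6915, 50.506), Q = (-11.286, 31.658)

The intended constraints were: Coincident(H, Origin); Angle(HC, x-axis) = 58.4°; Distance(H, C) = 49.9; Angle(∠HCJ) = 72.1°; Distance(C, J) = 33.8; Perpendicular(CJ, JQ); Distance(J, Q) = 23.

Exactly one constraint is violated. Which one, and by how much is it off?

Distance(J, Q) = 23 — off by 3.60.

H = (0.00, 0.00) ✓; HC at 58.40° ✓; |HC| = 49.90 ✓; ∠HCJ = 72.10° ✓; |CJ| = 33.80 ✓; ∠(CJ, JQ) = 90.00° ✓; |JQ| = 19.40 ✗.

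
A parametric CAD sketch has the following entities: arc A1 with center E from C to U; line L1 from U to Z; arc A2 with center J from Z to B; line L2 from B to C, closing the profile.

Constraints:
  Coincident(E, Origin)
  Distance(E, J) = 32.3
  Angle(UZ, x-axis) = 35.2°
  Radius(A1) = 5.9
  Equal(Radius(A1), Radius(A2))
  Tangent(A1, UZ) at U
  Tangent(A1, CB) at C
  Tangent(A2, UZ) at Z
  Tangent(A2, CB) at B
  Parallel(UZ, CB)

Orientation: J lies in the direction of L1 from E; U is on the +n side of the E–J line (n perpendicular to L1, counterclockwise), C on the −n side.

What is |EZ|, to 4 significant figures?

32.83

The slot axis is L1's direction at 35.2°, so u = (cos 35.2°, sin 35.2°) = (0.8171, 0.5764) and n = (−sin 35.2°, cos 35.2°) = (-0.5764, 0.8171). E is at the origin and J lies 32.3 along u from E, so J = 32.3·u = (26.39, 18.62). Tangency of A1 to both parallel lines with radius 5.9 puts U and C at E ± 5.9·n: U = (-3.401, 4.821), C = (3.401, -4.821). Equal radii place Z and B the same way about J: Z = J + 5.9·n = (22.99, 23.44), B = J − 5.9·n = (29.79, 13.80). Then |EZ| = |Z − E| = 32.83.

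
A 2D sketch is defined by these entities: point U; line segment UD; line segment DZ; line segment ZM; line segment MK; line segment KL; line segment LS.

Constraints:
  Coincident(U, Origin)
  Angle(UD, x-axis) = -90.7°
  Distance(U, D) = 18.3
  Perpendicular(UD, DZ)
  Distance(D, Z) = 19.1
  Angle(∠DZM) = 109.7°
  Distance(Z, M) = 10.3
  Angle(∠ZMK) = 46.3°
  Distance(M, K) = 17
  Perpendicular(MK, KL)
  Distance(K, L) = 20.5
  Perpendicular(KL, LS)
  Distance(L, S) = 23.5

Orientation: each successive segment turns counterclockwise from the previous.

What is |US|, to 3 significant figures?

44.4

MK is perpendicular to KL, so KL runs at -66.7°; with |KL| = 20.5, L = (15.0, -34.4). KL ⟂ LS, so LS runs at 23.3°; with |LS| = 23.5, S = (36.5, -25.1). Then |US| = |S − U| = 44.4.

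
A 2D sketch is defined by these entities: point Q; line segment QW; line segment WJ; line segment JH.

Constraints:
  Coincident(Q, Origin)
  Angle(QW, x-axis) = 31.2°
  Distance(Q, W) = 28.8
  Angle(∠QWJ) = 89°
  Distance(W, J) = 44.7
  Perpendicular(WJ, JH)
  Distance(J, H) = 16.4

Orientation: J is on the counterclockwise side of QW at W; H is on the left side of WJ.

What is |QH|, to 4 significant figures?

45.90

Q is at the origin; QW runs at 31.2° with length 28.8, so W = 28.8·(cos 31.2°, sin 31.2°) = (24.63, 14.92). ∠QWJ = 89.0°, so WJ runs at 31.2° + (180° − 89.0°) = 122.2° from the x-axis; with |WJ| = 44.7, J = W + 44.7·(cos 122.2°, sin 122.2°) = (0.8149, 52.74). The perpendicularity gives JH at right angles to WJ; with |JH| = 16.4 on the left of WJ, H = J + 16.4·(-0.8462, -0.5329) = (-13.06, 44.00). Then |QH| = |H − Q| = 45.90.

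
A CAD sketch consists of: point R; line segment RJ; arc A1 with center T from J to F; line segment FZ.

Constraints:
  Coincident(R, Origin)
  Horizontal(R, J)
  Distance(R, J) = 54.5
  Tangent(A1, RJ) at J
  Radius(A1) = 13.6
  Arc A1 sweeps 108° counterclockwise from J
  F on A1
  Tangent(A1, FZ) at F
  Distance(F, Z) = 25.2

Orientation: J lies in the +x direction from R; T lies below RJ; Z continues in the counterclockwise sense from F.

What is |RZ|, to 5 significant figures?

64.656

On A1, J sits at bearing 90° from T; a 108° counterclockwise sweep puts F at bearing 198°, so F = T + 13.6·(cos 198°, sin 198°) = (41.566, -17.803). Since A1 is tangent to FZ there, TF ⟂ FZ, so FZ runs along (−sin 198°, cos 198°); with |FZ| = 25.2, Z = (49.353, -41.769). Then |RZ| = |Z − R| = 64.656.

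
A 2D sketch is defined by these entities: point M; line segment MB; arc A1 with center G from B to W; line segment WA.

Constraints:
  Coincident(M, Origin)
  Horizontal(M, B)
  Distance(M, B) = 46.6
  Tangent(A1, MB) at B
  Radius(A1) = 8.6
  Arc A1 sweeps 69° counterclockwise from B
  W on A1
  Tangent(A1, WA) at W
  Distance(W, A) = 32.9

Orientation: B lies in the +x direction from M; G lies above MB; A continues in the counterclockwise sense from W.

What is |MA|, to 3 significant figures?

75.7

M is at the origin; M and B share the same y with |MB| = 46.6 and B on the +x side, so B = (46.6, 0.00). Since A1 is tangent to MB there, GB ⟂ MB, so G = B + (0, 8.6) = (46.6, 8.60). On A1, B sits at bearing -90° from G; a 69° counterclockwise sweep puts W at bearing -21°, so W = G + 8.6·(cos -21°, sin -21°) = (54.6, 5.52). Since A1 is tangent to WA there, GW ⟂ WA, so WA runs along (−sin -21°, cos -21°); with |WA| = 32.9, A = (66.4, 36.2). Then |MA| = |A − M| = 75.7.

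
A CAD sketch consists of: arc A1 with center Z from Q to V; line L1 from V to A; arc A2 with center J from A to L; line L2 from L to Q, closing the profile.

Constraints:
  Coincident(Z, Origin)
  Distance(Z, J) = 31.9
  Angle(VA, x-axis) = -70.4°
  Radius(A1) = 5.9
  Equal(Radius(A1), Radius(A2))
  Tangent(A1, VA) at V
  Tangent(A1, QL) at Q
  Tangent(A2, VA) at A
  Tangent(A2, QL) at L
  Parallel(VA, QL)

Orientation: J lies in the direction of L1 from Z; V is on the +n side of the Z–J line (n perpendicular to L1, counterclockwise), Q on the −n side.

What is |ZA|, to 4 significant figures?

32.44

Tangency of A1 to both parallel lines with radius 5.9 puts V and Q at Z ± 5.9·n: V = (5.558, 1.979), Q = (-5.558, -1.979). Equal radii place A and L the same way about J: A = J + 5.9·n = (16.26, -28.07), L = J − 5.9·n = (5.143, -32.03). Then |ZA| = |A − Z| = 32.44.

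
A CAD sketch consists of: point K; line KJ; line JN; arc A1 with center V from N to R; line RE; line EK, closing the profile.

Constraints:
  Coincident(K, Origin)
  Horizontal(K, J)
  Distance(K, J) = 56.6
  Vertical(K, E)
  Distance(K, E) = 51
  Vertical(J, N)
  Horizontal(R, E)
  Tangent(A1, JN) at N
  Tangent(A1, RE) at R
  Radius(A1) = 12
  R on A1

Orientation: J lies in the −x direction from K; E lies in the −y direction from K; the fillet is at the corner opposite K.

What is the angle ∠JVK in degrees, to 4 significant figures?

65.93°

K and E share the same x with |KE| = 51.0 and E on the −y side, so E = (0.000, -51.00). The virtual corner opposite K is at (-56.60, -51.00). Tangency of A1 to JN means the radius VN is perpendicular to JN and tangency of A1 to RE means the radius VR is perpendicular to RE, with radius 12.0, so the center V sits 12.0 in from both sides at V = (-44.60, -39.00). Then cos ∠JVK = VJ·VK / (|VJ||VK|), giving 65.93°.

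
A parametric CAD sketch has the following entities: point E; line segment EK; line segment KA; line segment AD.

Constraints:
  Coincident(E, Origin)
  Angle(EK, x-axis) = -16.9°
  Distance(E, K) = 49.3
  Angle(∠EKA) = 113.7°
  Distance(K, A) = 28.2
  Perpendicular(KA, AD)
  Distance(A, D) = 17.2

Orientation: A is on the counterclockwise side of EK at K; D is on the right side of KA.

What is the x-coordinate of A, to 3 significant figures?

65.5

E is at the origin; EK runs at -16.9° with length 49.3, so K = 49.3·(cos -16.9°, sin -16.9°) = (47.2, -14.3). ∠EKA = 113.7°, so KA runs at -16.9° + (180° − 113.7°) = 49.4° from the x-axis; with |KA| = 28.2, A = K + 28.2·(cos 49.4°, sin 49.4°) = (65.5, 7.08). So A.x = 65.5.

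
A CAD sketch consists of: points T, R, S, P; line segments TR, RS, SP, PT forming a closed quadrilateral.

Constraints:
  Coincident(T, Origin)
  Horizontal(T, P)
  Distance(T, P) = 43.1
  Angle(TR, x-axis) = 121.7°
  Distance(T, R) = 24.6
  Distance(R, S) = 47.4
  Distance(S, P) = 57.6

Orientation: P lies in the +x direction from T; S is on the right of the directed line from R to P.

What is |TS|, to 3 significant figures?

27.5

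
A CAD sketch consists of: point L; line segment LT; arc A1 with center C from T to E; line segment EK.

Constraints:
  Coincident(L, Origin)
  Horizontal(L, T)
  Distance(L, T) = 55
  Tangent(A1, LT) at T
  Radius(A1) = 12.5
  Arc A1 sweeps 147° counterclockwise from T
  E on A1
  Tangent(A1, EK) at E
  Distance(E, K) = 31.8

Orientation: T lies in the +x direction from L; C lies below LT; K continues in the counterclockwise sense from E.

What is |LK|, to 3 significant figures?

85.0

On A1, T sits at bearing 90° from C; a 147° counterclockwise sweep puts E at bearing 237°, so E = C + 12.5·(cos 237°, sin 237°) = (48.2, -23.0). The tangent condition forces CE to be normal to EK, so EK runs along (−sin 237°, cos 237°); with |EK| = 31.8, K = (74.9, -40.3). Then |LK| = |K − L| = 85.0.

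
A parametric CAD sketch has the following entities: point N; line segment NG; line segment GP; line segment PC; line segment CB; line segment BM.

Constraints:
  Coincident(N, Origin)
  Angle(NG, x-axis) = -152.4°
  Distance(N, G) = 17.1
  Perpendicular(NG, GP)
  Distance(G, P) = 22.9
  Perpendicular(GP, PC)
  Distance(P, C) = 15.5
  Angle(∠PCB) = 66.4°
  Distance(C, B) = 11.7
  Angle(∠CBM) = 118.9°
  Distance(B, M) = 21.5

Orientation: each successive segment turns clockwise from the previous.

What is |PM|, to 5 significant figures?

16.543

∠PCB = 66.4° gives CB at -86.000° from the x-axis; with |CB| = 11.7, B = (-11.211, 7.8813). ∠CBM = 118.9° gives BM at -147.10° from the x-axis; with |BM| = 21.5, M = (-29.263, -3.7970). Then |PM| = |M − P| = 16.543.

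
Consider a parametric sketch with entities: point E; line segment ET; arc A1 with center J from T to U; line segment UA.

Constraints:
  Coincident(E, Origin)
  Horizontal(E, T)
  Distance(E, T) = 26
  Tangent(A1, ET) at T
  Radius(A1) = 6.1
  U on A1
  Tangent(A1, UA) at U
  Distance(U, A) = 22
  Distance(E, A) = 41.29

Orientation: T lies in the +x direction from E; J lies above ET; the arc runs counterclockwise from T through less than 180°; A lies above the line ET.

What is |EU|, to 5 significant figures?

32.767

E is at the origin; ET is horizontal with |ET| = 26.0 and T on the +x side, so T = (26.000, 0.0000). Since A1 is tangent to ET there, JT ⟂ ET, so J = T + (0, 6.1) = (26.000, 6.1000). Since JU ⟂ UA (tangency), |JA| = √(6.1² + 22.0²) = 22.830 regardless of where U sits on A1. So A lies on both circle(E, 41.29) and circle(J, 22.830); the above-ET intersection is A = (29.764, 28.618). U is the foot of the tangent from A: U = (32.067, 6.7384).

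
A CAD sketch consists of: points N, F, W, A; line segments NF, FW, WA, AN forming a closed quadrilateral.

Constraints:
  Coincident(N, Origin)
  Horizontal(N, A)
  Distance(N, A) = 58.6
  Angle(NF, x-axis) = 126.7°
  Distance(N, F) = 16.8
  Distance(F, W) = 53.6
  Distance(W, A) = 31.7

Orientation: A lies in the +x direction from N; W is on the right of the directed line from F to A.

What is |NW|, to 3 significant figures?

37.8

N is at the origin; NA is horizontal with |NA| = 58.6 and A in +x, so A = (58.6, 0). NF runs at 126.7° with |NF| = 16.8, so F = (-10.0, 13.5). W is determined by |FW| = 53.6 and |WA| = 31.7 together: it lies at the intersection of circle(F, 53.6) and circle(A, 31.7). With |FA| = 69.9, the foot of the radical line on FA is 48.3 from F and the perpendicular offset is √(53.6² − 48.3²) = 23.2. Taking the right-of-FA solution: W = (32.9, -18.6).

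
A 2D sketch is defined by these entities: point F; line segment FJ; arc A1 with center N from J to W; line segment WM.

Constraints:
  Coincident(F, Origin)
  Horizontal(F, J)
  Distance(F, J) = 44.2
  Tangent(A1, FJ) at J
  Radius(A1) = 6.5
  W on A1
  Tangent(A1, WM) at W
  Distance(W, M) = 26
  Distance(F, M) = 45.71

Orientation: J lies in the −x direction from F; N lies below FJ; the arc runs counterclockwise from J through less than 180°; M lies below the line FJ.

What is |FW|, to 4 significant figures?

50.45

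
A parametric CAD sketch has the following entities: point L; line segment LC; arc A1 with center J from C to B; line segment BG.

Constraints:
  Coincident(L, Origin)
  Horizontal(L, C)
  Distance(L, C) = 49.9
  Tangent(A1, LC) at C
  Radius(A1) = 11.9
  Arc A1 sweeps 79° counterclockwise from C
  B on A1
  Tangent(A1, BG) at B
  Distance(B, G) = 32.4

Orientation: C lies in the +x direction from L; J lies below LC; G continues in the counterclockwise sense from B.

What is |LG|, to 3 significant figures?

52.4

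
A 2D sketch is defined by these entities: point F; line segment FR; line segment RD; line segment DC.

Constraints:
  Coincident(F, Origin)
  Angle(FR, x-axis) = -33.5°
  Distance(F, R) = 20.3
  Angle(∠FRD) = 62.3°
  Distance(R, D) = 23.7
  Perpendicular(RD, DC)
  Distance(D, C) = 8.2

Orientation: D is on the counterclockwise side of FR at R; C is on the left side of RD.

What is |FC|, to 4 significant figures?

17.29

F is at the origin; FR runs at -33.5° with length 20.3, so R = 20.3·(cos -33.5°, sin -33.5°) = (16.93, -11.20). ∠FRD = 62.3°, so RD runs at -33.5° + (180° − 62.3°) = 84.20° from the x-axis; with |RD| = 23.7, D = R + 23.7·(cos 84.20°, sin 84.20°) = (19.32, 12.37). RD is perpendicular to DC; with |DC| = 8.2 on the left of RD, C = D + 8.2·(-0.9949, 0.1011) = (11.16, 13.20). Then |FC| = |C − F| = 17.29.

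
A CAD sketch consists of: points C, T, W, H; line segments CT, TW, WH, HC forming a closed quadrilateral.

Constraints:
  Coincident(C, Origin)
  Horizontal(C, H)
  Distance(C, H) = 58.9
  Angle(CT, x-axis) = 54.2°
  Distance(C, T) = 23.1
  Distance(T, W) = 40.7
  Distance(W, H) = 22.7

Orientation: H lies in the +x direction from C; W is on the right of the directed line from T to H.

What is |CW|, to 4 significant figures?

41.69

C is at the origin; CH is horizontal with |CH| = 58.9 and H in +x, so H = (58.9, 0). CT runs at 54.2° with |CT| = 23.1, so T = (13.51, 18.74). W is determined by |TW| = 40.7 and |WH| = 22.7 together: it lies at the intersection of circle(T, 40.7) and circle(H, 22.7). With |TH| = 49.10, the foot of the radical line on TH is 36.17 from T and the perpendicular offset is √(40.7² − 36.17²) = 18.66. Taking the right-of-TH solution: W = (39.83, -12.31).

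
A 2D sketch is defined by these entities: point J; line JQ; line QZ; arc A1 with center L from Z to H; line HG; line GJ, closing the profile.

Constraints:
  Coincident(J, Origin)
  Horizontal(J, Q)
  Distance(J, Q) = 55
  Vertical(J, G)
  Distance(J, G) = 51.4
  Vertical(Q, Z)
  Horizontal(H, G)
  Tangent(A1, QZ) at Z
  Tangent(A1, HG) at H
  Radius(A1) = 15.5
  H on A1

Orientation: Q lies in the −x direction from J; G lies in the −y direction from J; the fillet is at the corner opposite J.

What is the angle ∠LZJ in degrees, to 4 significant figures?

33.13°

The virtual corner opposite J is at (-55.00, -51.40). Tangency of A1 to QZ means the radius LZ is perpendicular to QZ and the tangent condition forces LH to be normal to HG, with radius 15.5, so the center L sits 15.5 in from both sides at L = (-39.50, -35.90). That places the tangent points at Z = (-55.00, -35.90) on QZ and H = (-39.50, -51.40) on HG. Then cos ∠LZJ = ZL·ZJ / (|ZL||ZJ|), giving 33.13°.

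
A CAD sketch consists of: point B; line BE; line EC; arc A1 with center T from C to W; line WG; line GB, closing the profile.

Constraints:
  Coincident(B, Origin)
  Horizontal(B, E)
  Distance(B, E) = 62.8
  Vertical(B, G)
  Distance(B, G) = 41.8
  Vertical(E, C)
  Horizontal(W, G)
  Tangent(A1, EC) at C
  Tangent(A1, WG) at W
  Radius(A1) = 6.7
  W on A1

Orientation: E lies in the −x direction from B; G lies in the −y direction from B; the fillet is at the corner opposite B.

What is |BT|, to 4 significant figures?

66.18

B is at the origin; BE is horizontal with |BE| = 62.8 and E on the −x side, so E = (-62.80, 0.000). B and G share the same x with |BG| = 41.8 and G on the −y side, so G = (0.000, -41.80). The virtual corner opposite B is at (-62.80, -41.80). Since A1 is tangent to EC there, TC ⟂ EC and the tangent condition forces TW to be normal to WG, with radius 6.7, so the center T sits 6.7 in from both sides at T = (-56.10, -35.10). Then |BT| = |T − B| = 66.18.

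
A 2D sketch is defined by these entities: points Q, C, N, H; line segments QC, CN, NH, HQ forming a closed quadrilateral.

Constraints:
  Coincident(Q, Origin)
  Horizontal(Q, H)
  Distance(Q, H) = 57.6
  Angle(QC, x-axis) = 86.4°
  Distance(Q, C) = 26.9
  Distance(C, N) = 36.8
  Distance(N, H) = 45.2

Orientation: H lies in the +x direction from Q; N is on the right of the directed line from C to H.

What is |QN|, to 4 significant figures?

15.45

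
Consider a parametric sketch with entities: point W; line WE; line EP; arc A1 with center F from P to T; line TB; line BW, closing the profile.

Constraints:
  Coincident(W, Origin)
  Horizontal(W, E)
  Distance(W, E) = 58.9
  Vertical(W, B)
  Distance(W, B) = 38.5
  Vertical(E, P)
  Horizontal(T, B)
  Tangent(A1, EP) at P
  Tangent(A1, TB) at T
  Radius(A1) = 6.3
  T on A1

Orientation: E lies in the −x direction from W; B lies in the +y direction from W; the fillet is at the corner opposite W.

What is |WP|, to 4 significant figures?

67.13

W is at the origin; W and E share the same y with |WE| = 58.9 and E on the −x side, so E = (-58.90, 0.000). WB is vertical with |WB| = 38.5 and B on the +y side, so B = (0.000, 38.50). The virtual corner opposite W is at (-58.90, 38.50). A1 meets EP tangentially, so FP is at right angles to EP and since A1 is tangent to TB there, FT ⟂ TB, with radius 6.3, so the center F sits 6.3 in from both sides at F = (-52.60, 32.20). That places the tangent points at P = (-58.90, 32.20) on EP and T = (-52.60, 38.50) on TB. Then |WP| = |P − W| = 67.13.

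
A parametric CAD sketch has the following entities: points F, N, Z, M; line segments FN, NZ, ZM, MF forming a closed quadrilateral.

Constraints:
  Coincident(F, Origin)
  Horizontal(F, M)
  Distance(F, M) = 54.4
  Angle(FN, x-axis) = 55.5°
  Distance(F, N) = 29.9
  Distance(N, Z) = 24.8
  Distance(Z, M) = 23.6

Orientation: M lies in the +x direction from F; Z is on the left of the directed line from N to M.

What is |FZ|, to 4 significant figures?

45.62

Checks: |NZ| = 24.80 ✓; |ZM| = 23.60 ✓.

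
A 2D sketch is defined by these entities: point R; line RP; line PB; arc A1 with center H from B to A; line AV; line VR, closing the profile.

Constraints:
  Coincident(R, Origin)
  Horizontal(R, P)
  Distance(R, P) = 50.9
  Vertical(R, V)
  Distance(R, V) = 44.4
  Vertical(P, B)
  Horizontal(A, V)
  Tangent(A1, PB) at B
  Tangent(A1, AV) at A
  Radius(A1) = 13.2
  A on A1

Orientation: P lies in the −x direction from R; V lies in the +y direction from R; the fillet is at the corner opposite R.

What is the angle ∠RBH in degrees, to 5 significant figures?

31.507°

The virtual corner opposite R is at (-50.900, 44.400). Since A1 is tangent to PB there, HB ⟂ PB and since A1 is tangent to AV there, HA ⟂ AV, with radius 13.2, so the center H sits 13.2 in from both sides at H = (-37.700, 31.200). That places the tangent points at B = (-50.900, 31.200) on PB and A = (-37.700, 44.400) on AV. Then cos ∠RBH = BR·BH / (|BR||BH|), giving 31.507°.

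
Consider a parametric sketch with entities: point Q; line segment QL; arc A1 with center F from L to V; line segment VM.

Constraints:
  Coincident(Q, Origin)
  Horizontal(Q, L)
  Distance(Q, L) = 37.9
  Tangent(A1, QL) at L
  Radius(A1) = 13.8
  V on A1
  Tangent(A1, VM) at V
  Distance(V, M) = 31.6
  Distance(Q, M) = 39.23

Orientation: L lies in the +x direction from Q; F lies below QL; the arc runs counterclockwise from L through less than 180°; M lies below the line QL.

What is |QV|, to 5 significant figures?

26.579

Q is at the origin; QL is horizontal with |QL| = 37.9 and L on the +x side, so L = (37.900, 0.0000). Since A1 is tangent to QL there, FL ⟂ QL, so F = L + (0, -13.8) = (37.900, -13.800). Since FV ⟂ VM (tangency), |FM| = √(13.8² + 31.6²) = 34.482 regardless of where V sits on A1. So M lies on both circle(Q, 39.23) and circle(F, 34.482); the below-QL intersection is M = (12.546, -37.170). V is the foot of the tangent from M: V = (25.268, -8.2441).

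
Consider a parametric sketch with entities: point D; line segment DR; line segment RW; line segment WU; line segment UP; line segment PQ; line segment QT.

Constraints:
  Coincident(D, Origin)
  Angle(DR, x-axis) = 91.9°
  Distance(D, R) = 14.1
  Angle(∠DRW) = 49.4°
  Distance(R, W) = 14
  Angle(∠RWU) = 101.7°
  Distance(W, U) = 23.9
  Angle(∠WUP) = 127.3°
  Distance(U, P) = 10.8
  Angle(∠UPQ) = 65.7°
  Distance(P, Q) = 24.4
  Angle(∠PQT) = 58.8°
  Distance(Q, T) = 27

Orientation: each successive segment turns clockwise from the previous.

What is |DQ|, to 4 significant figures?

7.724

∠WUP = 127.3° gives UP at -169.7° from the x-axis; with |UP| = 10.8, P = (-11.02, -17.89). ∠UPQ = 65.7° gives PQ at 76.00° from the x-axis; with |PQ| = 24.4, Q = (-5.115, 5.788). Then |DQ| = |Q − D| = 7.724.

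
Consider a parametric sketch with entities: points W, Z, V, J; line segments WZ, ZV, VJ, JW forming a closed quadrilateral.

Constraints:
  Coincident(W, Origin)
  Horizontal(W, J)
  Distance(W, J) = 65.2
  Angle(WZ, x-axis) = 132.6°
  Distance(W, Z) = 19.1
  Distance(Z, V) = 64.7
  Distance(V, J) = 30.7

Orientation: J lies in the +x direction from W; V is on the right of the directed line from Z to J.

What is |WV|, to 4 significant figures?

46.58

Checks: |ZV| = 64.70 ✓; |VJ| = 30.70 ✓.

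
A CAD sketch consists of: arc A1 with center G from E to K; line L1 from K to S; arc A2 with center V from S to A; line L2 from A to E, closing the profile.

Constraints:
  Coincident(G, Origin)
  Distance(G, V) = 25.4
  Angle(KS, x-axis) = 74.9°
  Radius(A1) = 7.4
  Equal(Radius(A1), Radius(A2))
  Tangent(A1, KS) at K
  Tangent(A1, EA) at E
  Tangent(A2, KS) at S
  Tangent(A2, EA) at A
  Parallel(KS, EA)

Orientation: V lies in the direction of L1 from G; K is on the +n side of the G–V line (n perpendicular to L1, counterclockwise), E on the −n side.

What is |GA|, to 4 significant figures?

26.46

Tangency of A1 to both parallel lines with radius 7.4 puts K and E at G ± 7.4·n: K = (-7.144, 1.928), E = (7.144, -1.928). Equal radii place S and A the same way about V: S = V + 7.4·n = (-0.5277, 26.45), A = V − 7.4·n = (13.76, 22.60). Then |GA| = |A − G| = 26.46.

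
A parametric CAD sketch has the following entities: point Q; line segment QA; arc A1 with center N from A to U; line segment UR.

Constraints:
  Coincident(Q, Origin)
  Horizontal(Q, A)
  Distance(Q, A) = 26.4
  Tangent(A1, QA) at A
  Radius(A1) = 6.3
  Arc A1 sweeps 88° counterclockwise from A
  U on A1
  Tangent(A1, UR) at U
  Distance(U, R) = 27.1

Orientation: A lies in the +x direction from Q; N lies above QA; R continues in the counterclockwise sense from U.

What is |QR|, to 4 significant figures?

47.24

Q is at the origin; QA is horizontal with |QA| = 26.4 and A on the +x side, so A = (26.40, 0.000). Tangency of A1 to QA means the radius NA is perpendicular to QA, so N = A + (0, 6.3) = (26.40, 6.300). On A1, A sits at bearing -90° from N; an 88° counterclockwise sweep puts U at bearing -2°, so U = N + 6.3·(cos -2°, sin -2°) = (32.70, 6.080). Tangency of A1 to UR means the radius NU is perpendicular to UR, so UR runs along (−sin -2°, cos -2°); with |UR| = 27.1, R = (33.64, 33.16). Then |QR| = |R − Q| = 47.24.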